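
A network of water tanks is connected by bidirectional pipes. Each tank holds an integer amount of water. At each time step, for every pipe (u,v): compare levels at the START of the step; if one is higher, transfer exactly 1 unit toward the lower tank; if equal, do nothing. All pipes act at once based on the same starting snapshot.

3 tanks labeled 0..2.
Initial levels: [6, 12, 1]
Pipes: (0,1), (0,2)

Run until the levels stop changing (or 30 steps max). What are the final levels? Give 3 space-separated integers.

Step 1: flows [1->0,0->2] -> levels [6 11 2]
Step 2: flows [1->0,0->2] -> levels [6 10 3]
Step 3: flows [1->0,0->2] -> levels [6 9 4]
Step 4: flows [1->0,0->2] -> levels [6 8 5]
Step 5: flows [1->0,0->2] -> levels [6 7 6]
Step 6: flows [1->0,0=2] -> levels [7 6 6]
Step 7: flows [0->1,0->2] -> levels [5 7 7]
Step 8: flows [1->0,2->0] -> levels [7 6 6]
  -> period-2 cycle: step 8 state = step 6 state; never stabilizes
  -> state at step 30: (30-6) mod 2 = 0, same as step 6 -> [7 6 6]

Answer: 7 6 6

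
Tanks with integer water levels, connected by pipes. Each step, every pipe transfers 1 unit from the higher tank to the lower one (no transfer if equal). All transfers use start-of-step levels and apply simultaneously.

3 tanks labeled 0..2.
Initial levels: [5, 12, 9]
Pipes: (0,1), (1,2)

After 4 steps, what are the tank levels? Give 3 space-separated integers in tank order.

Answer: 9 8 9

Derivation:
Step 1: flows [1->0,1->2] -> levels [6 10 10]
Step 2: flows [1->0,1=2] -> levels [7 9 10]
Step 3: flows [1->0,2->1] -> levels [8 9 9]
Step 4: flows [1->0,1=2] -> levels [9 8 9]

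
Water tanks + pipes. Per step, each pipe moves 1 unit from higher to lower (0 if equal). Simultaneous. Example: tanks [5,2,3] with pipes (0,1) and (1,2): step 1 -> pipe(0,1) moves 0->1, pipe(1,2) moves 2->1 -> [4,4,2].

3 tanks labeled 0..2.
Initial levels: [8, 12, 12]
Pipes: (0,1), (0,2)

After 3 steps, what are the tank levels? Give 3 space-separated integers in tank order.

Step 1: flows [1->0,2->0] -> levels [10 11 11]
Step 2: flows [1->0,2->0] -> levels [12 10 10]
Step 3: flows [0->1,0->2] -> levels [10 11 11]

Answer: 10 11 11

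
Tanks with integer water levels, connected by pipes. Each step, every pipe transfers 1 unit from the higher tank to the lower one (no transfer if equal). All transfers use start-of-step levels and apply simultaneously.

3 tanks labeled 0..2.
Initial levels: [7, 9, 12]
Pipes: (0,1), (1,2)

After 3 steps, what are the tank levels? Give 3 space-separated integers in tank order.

Step 1: flows [1->0,2->1] -> levels [8 9 11]
Step 2: flows [1->0,2->1] -> levels [9 9 10]
Step 3: flows [0=1,2->1] -> levels [9 10 9]

Answer: 9 10 9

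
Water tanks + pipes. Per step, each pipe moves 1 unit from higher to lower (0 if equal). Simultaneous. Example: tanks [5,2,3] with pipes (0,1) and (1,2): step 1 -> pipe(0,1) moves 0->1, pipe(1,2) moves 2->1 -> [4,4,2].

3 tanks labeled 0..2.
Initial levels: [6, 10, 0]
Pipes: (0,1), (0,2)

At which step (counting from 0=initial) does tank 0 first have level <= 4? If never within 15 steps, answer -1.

Step 1: flows [1->0,0->2] -> levels [6 9 1]
Step 2: flows [1->0,0->2] -> levels [6 8 2]
Step 3: flows [1->0,0->2] -> levels [6 7 3]
Step 4: flows [1->0,0->2] -> levels [6 6 4]
Step 5: flows [0=1,0->2] -> levels [5 6 5]
Step 6: flows [1->0,0=2] -> levels [6 5 5]
Step 7: flows [0->1,0->2] -> levels [4 6 6]
Tank 0 first reaches <=4 at step 7

Answer: 7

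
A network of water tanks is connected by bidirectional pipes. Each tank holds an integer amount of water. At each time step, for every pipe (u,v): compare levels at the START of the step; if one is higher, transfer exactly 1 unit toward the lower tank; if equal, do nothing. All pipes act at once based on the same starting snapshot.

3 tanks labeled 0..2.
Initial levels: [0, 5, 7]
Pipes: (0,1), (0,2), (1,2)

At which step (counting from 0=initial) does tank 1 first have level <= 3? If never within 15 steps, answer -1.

Answer: -1

Derivation:
Step 1: flows [1->0,2->0,2->1] -> levels [2 5 5]
Step 2: flows [1->0,2->0,1=2] -> levels [4 4 4]
Step 3: flows [0=1,0=2,1=2] -> levels [4 4 4]
  -> stable; tank 1 stays at 4 > 3
Tank 1 never reaches <=3 within 15 steps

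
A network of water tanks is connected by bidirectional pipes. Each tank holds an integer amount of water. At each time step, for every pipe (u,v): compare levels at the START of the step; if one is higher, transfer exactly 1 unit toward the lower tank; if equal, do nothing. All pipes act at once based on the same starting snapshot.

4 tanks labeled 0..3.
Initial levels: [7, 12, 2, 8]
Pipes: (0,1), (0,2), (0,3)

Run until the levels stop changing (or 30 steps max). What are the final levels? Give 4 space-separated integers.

Step 1: flows [1->0,0->2,3->0] -> levels [8 11 3 7]
Step 2: flows [1->0,0->2,0->3] -> levels [7 10 4 8]
Step 3: flows [1->0,0->2,3->0] -> levels [8 9 5 7]
Step 4: flows [1->0,0->2,0->3] -> levels [7 8 6 8]
Step 5: flows [1->0,0->2,3->0] -> levels [8 7 7 7]
Step 6: flows [0->1,0->2,0->3] -> levels [5 8 8 8]
Step 7: flows [1->0,2->0,3->0] -> levels [8 7 7 7]
  -> period-2 cycle: step 7 state = step 5 state; never stabilizes
  -> state at step 30: (30-5) mod 2 = 1, same as step 6 -> [5 8 8 8]

Answer: 5 8 8 8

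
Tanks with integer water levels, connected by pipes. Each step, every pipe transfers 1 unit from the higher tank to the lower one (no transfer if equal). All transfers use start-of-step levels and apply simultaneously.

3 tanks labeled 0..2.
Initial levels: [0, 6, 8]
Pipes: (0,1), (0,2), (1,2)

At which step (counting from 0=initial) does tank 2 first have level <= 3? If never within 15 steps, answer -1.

Answer: -1

Derivation:
Step 1: flows [1->0,2->0,2->1] -> levels [2 6 6]
Step 2: flows [1->0,2->0,1=2] -> levels [4 5 5]
Step 3: flows [1->0,2->0,1=2] -> levels [6 4 4]
Step 4: flows [0->1,0->2,1=2] -> levels [4 5 5]
  -> period-2 cycle (repeats step 2); tank 2 never drops to <=3
Tank 2 never reaches <=3 within 15 steps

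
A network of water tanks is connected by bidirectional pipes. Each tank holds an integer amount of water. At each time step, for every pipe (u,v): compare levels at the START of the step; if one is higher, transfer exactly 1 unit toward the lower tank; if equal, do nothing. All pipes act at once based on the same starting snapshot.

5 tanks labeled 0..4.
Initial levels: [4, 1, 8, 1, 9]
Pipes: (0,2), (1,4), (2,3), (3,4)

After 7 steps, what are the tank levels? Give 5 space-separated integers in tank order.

Step 1: flows [2->0,4->1,2->3,4->3] -> levels [5 2 6 3 7]
Step 2: flows [2->0,4->1,2->3,4->3] -> levels [6 3 4 5 5]
Step 3: flows [0->2,4->1,3->2,3=4] -> levels [5 4 6 4 4]
Step 4: flows [2->0,1=4,2->3,3=4] -> levels [6 4 4 5 4]
Step 5: flows [0->2,1=4,3->2,3->4] -> levels [5 4 6 3 5]
Step 6: flows [2->0,4->1,2->3,4->3] -> levels [6 5 4 5 3]
Step 7: flows [0->2,1->4,3->2,3->4] -> levels [5 4 6 3 5]

Answer: 5 4 6 3 5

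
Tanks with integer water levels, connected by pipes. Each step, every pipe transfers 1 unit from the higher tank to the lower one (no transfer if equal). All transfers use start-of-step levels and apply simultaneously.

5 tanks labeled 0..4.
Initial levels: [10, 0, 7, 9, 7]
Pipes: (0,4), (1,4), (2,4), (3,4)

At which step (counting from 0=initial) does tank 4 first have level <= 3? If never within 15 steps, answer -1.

Step 1: flows [0->4,4->1,2=4,3->4] -> levels [9 1 7 8 8]
Step 2: flows [0->4,4->1,4->2,3=4] -> levels [8 2 8 8 7]
Step 3: flows [0->4,4->1,2->4,3->4] -> levels [7 3 7 7 9]
Step 4: flows [4->0,4->1,4->2,4->3] -> levels [8 4 8 8 5]
Step 5: flows [0->4,4->1,2->4,3->4] -> levels [7 5 7 7 7]
Step 6: flows [0=4,4->1,2=4,3=4] -> levels [7 6 7 7 6]
Step 7: flows [0->4,1=4,2->4,3->4] -> levels [6 6 6 6 9]
Step 8: flows [4->0,4->1,4->2,4->3] -> levels [7 7 7 7 5]
Step 9: flows [0->4,1->4,2->4,3->4] -> levels [6 6 6 6 9]
  -> period-2 cycle (repeats step 7); tank 4 never drops to <=3
Tank 4 never reaches <=3 within 15 steps

Answer: -1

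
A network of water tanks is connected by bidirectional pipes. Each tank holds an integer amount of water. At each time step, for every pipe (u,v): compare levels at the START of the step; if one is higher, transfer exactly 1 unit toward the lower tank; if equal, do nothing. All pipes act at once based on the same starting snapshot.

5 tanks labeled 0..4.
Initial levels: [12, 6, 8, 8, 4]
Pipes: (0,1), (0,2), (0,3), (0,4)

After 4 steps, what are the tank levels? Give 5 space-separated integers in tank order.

Step 1: flows [0->1,0->2,0->3,0->4] -> levels [8 7 9 9 5]
Step 2: flows [0->1,2->0,3->0,0->4] -> levels [8 8 8 8 6]
Step 3: flows [0=1,0=2,0=3,0->4] -> levels [7 8 8 8 7]
Step 4: flows [1->0,2->0,3->0,0=4] -> levels [10 7 7 7 7]

Answer: 10 7 7 7 7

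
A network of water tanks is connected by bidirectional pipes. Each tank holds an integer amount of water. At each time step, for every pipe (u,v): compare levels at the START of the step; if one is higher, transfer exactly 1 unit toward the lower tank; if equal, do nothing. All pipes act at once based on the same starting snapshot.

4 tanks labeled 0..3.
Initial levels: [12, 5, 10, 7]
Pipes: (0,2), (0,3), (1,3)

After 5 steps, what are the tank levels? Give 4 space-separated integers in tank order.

Answer: 8 8 9 9

Derivation:
Step 1: flows [0->2,0->3,3->1] -> levels [10 6 11 7]
Step 2: flows [2->0,0->3,3->1] -> levels [10 7 10 7]
Step 3: flows [0=2,0->3,1=3] -> levels [9 7 10 8]
Step 4: flows [2->0,0->3,3->1] -> levels [9 8 9 8]
Step 5: flows [0=2,0->3,1=3] -> levels [8 8 9 9]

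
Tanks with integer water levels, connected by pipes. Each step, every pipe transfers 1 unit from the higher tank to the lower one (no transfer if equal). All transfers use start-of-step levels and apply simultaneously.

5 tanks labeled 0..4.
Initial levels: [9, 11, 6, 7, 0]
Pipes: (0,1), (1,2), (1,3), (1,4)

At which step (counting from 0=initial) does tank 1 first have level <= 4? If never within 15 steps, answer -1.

Answer: 5

Derivation:
Step 1: flows [1->0,1->2,1->3,1->4] -> levels [10 7 7 8 1]
Step 2: flows [0->1,1=2,3->1,1->4] -> levels [9 8 7 7 2]
Step 3: flows [0->1,1->2,1->3,1->4] -> levels [8 6 8 8 3]
Step 4: flows [0->1,2->1,3->1,1->4] -> levels [7 8 7 7 4]
Step 5: flows [1->0,1->2,1->3,1->4] -> levels [8 4 8 8 5]
Tank 1 first reaches <=4 at step 5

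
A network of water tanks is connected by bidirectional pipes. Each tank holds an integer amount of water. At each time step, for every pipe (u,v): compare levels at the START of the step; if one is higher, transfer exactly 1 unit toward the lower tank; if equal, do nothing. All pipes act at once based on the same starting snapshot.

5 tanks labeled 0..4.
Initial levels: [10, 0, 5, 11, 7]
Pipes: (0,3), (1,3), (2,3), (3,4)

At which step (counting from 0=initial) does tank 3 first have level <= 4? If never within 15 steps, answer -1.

Answer: -1

Derivation:
Step 1: flows [3->0,3->1,3->2,3->4] -> levels [11 1 6 7 8]
Step 2: flows [0->3,3->1,3->2,4->3] -> levels [10 2 7 7 7]
Step 3: flows [0->3,3->1,2=3,3=4] -> levels [9 3 7 7 7]
Step 4: flows [0->3,3->1,2=3,3=4] -> levels [8 4 7 7 7]
Step 5: flows [0->3,3->1,2=3,3=4] -> levels [7 5 7 7 7]
Step 6: flows [0=3,3->1,2=3,3=4] -> levels [7 6 7 6 7]
Step 7: flows [0->3,1=3,2->3,4->3] -> levels [6 6 6 9 6]
Step 8: flows [3->0,3->1,3->2,3->4] -> levels [7 7 7 5 7]
Step 9: flows [0->3,1->3,2->3,4->3] -> levels [6 6 6 9 6]
  -> period-2 cycle (repeats step 7); tank 3 never drops to <=4
Tank 3 never reaches <=4 within 15 steps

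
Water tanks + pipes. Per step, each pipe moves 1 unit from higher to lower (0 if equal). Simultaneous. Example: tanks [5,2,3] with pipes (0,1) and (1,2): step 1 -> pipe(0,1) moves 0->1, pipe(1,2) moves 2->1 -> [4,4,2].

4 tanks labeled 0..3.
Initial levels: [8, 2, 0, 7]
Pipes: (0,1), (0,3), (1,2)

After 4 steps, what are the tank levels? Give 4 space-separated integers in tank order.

Answer: 5 3 3 6

Derivation:
Step 1: flows [0->1,0->3,1->2] -> levels [6 2 1 8]
Step 2: flows [0->1,3->0,1->2] -> levels [6 2 2 7]
Step 3: flows [0->1,3->0,1=2] -> levels [6 3 2 6]
Step 4: flows [0->1,0=3,1->2] -> levels [5 3 3 6]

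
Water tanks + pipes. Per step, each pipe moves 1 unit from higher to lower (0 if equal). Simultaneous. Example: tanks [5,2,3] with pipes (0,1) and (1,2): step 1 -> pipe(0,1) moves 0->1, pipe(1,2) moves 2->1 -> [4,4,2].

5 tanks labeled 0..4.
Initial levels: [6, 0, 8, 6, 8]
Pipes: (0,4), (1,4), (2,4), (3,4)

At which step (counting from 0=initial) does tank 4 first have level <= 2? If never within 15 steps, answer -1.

Step 1: flows [4->0,4->1,2=4,4->3] -> levels [7 1 8 7 5]
Step 2: flows [0->4,4->1,2->4,3->4] -> levels [6 2 7 6 7]
Step 3: flows [4->0,4->1,2=4,4->3] -> levels [7 3 7 7 4]
Step 4: flows [0->4,4->1,2->4,3->4] -> levels [6 4 6 6 6]
Step 5: flows [0=4,4->1,2=4,3=4] -> levels [6 5 6 6 5]
Step 6: flows [0->4,1=4,2->4,3->4] -> levels [5 5 5 5 8]
Step 7: flows [4->0,4->1,4->2,4->3] -> levels [6 6 6 6 4]
Step 8: flows [0->4,1->4,2->4,3->4] -> levels [5 5 5 5 8]
  -> period-2 cycle (repeats step 6); tank 4 never drops to <=2
Tank 4 never reaches <=2 within 15 steps

Answer: -1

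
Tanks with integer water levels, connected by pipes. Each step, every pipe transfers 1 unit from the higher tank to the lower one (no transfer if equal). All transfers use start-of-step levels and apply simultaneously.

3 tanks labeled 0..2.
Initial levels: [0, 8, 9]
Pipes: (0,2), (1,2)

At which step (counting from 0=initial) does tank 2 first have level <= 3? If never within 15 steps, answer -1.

Step 1: flows [2->0,2->1] -> levels [1 9 7]
Step 2: flows [2->0,1->2] -> levels [2 8 7]
Step 3: flows [2->0,1->2] -> levels [3 7 7]
Step 4: flows [2->0,1=2] -> levels [4 7 6]
Step 5: flows [2->0,1->2] -> levels [5 6 6]
Step 6: flows [2->0,1=2] -> levels [6 6 5]
Step 7: flows [0->2,1->2] -> levels [5 5 7]
Step 8: flows [2->0,2->1] -> levels [6 6 5]
  -> period-2 cycle (repeats step 6); tank 2 never drops to <=3
Tank 2 never reaches <=3 within 15 steps

Answer: -1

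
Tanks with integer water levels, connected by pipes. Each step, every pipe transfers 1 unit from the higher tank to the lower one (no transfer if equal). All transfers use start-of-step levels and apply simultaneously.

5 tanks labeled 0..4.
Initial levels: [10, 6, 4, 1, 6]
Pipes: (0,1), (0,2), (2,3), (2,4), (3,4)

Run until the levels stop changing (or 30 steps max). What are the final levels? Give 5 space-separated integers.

Step 1: flows [0->1,0->2,2->3,4->2,4->3] -> levels [8 7 5 3 4]
Step 2: flows [0->1,0->2,2->3,2->4,4->3] -> levels [6 8 4 5 4]
Step 3: flows [1->0,0->2,3->2,2=4,3->4] -> levels [6 7 6 3 5]
Step 4: flows [1->0,0=2,2->3,2->4,4->3] -> levels [7 6 4 5 5]
Step 5: flows [0->1,0->2,3->2,4->2,3=4] -> levels [5 7 7 4 4]
Step 6: flows [1->0,2->0,2->3,2->4,3=4] -> levels [7 6 4 5 5]
  -> period-2 cycle: step 6 state = step 4 state; never stabilizes
  -> state at step 30: (30-4) mod 2 = 0, same as step 4 -> [7 6 4 5 5]

Answer: 7 6 4 5 5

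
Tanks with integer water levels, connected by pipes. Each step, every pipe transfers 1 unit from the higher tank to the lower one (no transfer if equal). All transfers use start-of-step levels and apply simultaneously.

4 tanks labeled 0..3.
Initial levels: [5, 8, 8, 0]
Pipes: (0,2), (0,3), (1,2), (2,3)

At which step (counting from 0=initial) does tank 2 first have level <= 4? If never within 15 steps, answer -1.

Answer: 5

Derivation:
Step 1: flows [2->0,0->3,1=2,2->3] -> levels [5 8 6 2]
Step 2: flows [2->0,0->3,1->2,2->3] -> levels [5 7 5 4]
Step 3: flows [0=2,0->3,1->2,2->3] -> levels [4 6 5 6]
Step 4: flows [2->0,3->0,1->2,3->2] -> levels [6 5 6 4]
Step 5: flows [0=2,0->3,2->1,2->3] -> levels [5 6 4 6]
Tank 2 first reaches <=4 at step 5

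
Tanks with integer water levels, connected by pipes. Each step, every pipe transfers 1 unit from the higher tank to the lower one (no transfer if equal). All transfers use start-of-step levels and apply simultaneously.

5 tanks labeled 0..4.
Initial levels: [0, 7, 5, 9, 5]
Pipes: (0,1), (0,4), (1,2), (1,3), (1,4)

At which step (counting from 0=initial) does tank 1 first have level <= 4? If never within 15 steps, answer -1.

Answer: 3

Derivation:
Step 1: flows [1->0,4->0,1->2,3->1,1->4] -> levels [2 5 6 8 5]
Step 2: flows [1->0,4->0,2->1,3->1,1=4] -> levels [4 6 5 7 4]
Step 3: flows [1->0,0=4,1->2,3->1,1->4] -> levels [5 4 6 6 5]
Tank 1 first reaches <=4 at step 3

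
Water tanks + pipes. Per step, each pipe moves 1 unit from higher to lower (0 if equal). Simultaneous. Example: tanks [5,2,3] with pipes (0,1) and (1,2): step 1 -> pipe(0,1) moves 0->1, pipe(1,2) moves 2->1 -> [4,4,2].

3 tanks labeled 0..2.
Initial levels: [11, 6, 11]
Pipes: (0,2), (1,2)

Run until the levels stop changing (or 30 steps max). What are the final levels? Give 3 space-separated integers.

Answer: 9 9 10

Derivation:
Step 1: flows [0=2,2->1] -> levels [11 7 10]
Step 2: flows [0->2,2->1] -> levels [10 8 10]
Step 3: flows [0=2,2->1] -> levels [10 9 9]
Step 4: flows [0->2,1=2] -> levels [9 9 10]
Step 5: flows [2->0,2->1] -> levels [10 10 8]
Step 6: flows [0->2,1->2] -> levels [9 9 10]
  -> period-2 cycle: step 6 state = step 4 state; never stabilizes
  -> state at step 30: (30-4) mod 2 = 0, same as step 4 -> [9 9 10]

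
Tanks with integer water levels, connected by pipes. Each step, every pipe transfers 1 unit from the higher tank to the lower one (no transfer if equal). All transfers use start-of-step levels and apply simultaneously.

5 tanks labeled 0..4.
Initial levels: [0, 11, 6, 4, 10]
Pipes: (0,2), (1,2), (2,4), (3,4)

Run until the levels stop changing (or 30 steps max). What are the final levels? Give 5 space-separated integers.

Step 1: flows [2->0,1->2,4->2,4->3] -> levels [1 10 7 5 8]
Step 2: flows [2->0,1->2,4->2,4->3] -> levels [2 9 8 6 6]
Step 3: flows [2->0,1->2,2->4,3=4] -> levels [3 8 7 6 7]
Step 4: flows [2->0,1->2,2=4,4->3] -> levels [4 7 7 7 6]
Step 5: flows [2->0,1=2,2->4,3->4] -> levels [5 7 5 6 8]
Step 6: flows [0=2,1->2,4->2,4->3] -> levels [5 6 7 7 6]
Step 7: flows [2->0,2->1,2->4,3->4] -> levels [6 7 4 6 8]
Step 8: flows [0->2,1->2,4->2,4->3] -> levels [5 6 7 7 6]
  -> period-2 cycle: step 8 state = step 6 state; never stabilizes
  -> state at step 30: (30-6) mod 2 = 0, same as step 6 -> [5 6 7 7 6]

Answer: 5 6 7 7 6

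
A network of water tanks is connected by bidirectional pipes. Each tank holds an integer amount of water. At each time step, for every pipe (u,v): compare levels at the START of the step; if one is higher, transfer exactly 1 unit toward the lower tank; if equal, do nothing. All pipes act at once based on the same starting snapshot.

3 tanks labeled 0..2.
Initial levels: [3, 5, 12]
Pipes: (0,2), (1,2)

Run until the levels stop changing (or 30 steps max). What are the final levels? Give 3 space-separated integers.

Answer: 6 6 8

Derivation:
Step 1: flows [2->0,2->1] -> levels [4 6 10]
Step 2: flows [2->0,2->1] -> levels [5 7 8]
Step 3: flows [2->0,2->1] -> levels [6 8 6]
Step 4: flows [0=2,1->2] -> levels [6 7 7]
Step 5: flows [2->0,1=2] -> levels [7 7 6]
Step 6: flows [0->2,1->2] -> levels [6 6 8]
Step 7: flows [2->0,2->1] -> levels [7 7 6]
  -> period-2 cycle: step 7 state = step 5 state; never stabilizes
  -> state at step 30: (30-5) mod 2 = 1, same as step 6 -> [6 6 8]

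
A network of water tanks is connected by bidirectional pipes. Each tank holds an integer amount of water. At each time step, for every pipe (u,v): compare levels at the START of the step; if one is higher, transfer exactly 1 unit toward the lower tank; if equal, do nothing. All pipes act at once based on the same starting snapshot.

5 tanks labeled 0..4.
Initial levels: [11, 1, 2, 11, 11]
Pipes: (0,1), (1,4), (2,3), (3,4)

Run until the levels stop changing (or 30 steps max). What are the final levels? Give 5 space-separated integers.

Answer: 7 9 6 8 6

Derivation:
Step 1: flows [0->1,4->1,3->2,3=4] -> levels [10 3 3 10 10]
Step 2: flows [0->1,4->1,3->2,3=4] -> levels [9 5 4 9 9]
Step 3: flows [0->1,4->1,3->2,3=4] -> levels [8 7 5 8 8]
Step 4: flows [0->1,4->1,3->2,3=4] -> levels [7 9 6 7 7]
Step 5: flows [1->0,1->4,3->2,3=4] -> levels [8 7 7 6 8]
Step 6: flows [0->1,4->1,2->3,4->3] -> levels [7 9 6 8 6]
Step 7: flows [1->0,1->4,3->2,3->4] -> levels [8 7 7 6 8]
  -> period-2 cycle: step 7 state = step 5 state; never stabilizes
  -> state at step 30: (30-5) mod 2 = 1, same as step 6 -> [7 9 6 8 6]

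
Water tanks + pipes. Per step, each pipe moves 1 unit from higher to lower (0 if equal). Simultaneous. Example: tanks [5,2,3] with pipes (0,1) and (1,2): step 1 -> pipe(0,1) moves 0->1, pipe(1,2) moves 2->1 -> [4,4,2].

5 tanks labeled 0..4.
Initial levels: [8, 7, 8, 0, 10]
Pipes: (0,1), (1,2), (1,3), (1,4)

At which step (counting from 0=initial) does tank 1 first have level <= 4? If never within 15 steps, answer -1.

Answer: -1

Derivation:
Step 1: flows [0->1,2->1,1->3,4->1] -> levels [7 9 7 1 9]
Step 2: flows [1->0,1->2,1->3,1=4] -> levels [8 6 8 2 9]
Step 3: flows [0->1,2->1,1->3,4->1] -> levels [7 8 7 3 8]
Step 4: flows [1->0,1->2,1->3,1=4] -> levels [8 5 8 4 8]
Step 5: flows [0->1,2->1,1->3,4->1] -> levels [7 7 7 5 7]
Step 6: flows [0=1,1=2,1->3,1=4] -> levels [7 6 7 6 7]
Step 7: flows [0->1,2->1,1=3,4->1] -> levels [6 9 6 6 6]
Step 8: flows [1->0,1->2,1->3,1->4] -> levels [7 5 7 7 7]
Step 9: flows [0->1,2->1,3->1,4->1] -> levels [6 9 6 6 6]
  -> period-2 cycle (repeats step 7); tank 1 never drops to <=4
Tank 1 never reaches <=4 within 15 steps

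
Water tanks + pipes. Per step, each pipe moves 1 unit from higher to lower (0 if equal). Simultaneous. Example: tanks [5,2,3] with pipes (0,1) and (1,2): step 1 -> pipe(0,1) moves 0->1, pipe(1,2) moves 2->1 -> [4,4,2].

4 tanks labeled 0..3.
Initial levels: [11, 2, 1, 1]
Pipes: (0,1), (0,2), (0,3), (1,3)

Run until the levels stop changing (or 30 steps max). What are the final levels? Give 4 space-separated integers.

Step 1: flows [0->1,0->2,0->3,1->3] -> levels [8 2 2 3]
Step 2: flows [0->1,0->2,0->3,3->1] -> levels [5 4 3 3]
Step 3: flows [0->1,0->2,0->3,1->3] -> levels [2 4 4 5]
Step 4: flows [1->0,2->0,3->0,3->1] -> levels [5 4 3 3]
  -> period-2 cycle: step 4 state = step 2 state; never stabilizes
  -> state at step 30: (30-2) mod 2 = 0, same as step 2 -> [5 4 3 3]

Answer: 5 4 3 3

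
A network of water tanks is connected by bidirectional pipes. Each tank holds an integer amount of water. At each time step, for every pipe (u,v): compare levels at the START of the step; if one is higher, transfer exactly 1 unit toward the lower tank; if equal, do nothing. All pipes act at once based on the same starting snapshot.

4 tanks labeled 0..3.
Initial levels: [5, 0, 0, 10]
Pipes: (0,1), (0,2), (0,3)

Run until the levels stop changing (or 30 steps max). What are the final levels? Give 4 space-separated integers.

Answer: 3 4 4 4

Derivation:
Step 1: flows [0->1,0->2,3->0] -> levels [4 1 1 9]
Step 2: flows [0->1,0->2,3->0] -> levels [3 2 2 8]
Step 3: flows [0->1,0->2,3->0] -> levels [2 3 3 7]
Step 4: flows [1->0,2->0,3->0] -> levels [5 2 2 6]
Step 5: flows [0->1,0->2,3->0] -> levels [4 3 3 5]
Step 6: flows [0->1,0->2,3->0] -> levels [3 4 4 4]
Step 7: flows [1->0,2->0,3->0] -> levels [6 3 3 3]
Step 8: flows [0->1,0->2,0->3] -> levels [3 4 4 4]
  -> period-2 cycle: step 8 state = step 6 state; never stabilizes
  -> state at step 30: (30-6) mod 2 = 0, same as step 6 -> [3 4 4 4]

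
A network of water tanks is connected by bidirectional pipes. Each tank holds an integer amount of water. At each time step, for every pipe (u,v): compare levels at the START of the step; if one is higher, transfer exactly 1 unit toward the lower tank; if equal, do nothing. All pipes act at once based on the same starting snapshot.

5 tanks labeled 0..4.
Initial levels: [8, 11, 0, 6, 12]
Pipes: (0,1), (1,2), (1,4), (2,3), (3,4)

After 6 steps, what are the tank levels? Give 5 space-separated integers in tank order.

Step 1: flows [1->0,1->2,4->1,3->2,4->3] -> levels [9 10 2 6 10]
Step 2: flows [1->0,1->2,1=4,3->2,4->3] -> levels [10 8 4 6 9]
Step 3: flows [0->1,1->2,4->1,3->2,4->3] -> levels [9 9 6 6 7]
Step 4: flows [0=1,1->2,1->4,2=3,4->3] -> levels [9 7 7 7 7]
Step 5: flows [0->1,1=2,1=4,2=3,3=4] -> levels [8 8 7 7 7]
Step 6: flows [0=1,1->2,1->4,2=3,3=4] -> levels [8 6 8 7 8]

Answer: 8 6 8 7 8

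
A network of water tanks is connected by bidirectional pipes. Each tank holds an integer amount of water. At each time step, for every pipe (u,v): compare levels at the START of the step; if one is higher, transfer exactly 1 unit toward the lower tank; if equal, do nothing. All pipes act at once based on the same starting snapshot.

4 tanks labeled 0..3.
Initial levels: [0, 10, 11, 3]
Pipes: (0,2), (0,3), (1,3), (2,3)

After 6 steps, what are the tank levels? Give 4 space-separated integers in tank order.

Answer: 5 6 7 6

Derivation:
Step 1: flows [2->0,3->0,1->3,2->3] -> levels [2 9 9 4]
Step 2: flows [2->0,3->0,1->3,2->3] -> levels [4 8 7 5]
Step 3: flows [2->0,3->0,1->3,2->3] -> levels [6 7 5 6]
Step 4: flows [0->2,0=3,1->3,3->2] -> levels [5 6 7 6]
Step 5: flows [2->0,3->0,1=3,2->3] -> levels [7 6 5 6]
Step 6: flows [0->2,0->3,1=3,3->2] -> levels [5 6 7 6]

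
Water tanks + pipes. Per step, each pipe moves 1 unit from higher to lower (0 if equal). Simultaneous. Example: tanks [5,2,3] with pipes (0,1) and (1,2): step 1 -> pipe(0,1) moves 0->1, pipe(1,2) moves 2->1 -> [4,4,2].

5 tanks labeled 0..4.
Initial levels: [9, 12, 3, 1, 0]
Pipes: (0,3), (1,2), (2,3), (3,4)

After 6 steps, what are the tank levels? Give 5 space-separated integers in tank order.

Answer: 4 6 6 6 3

Derivation:
Step 1: flows [0->3,1->2,2->3,3->4] -> levels [8 11 3 2 1]
Step 2: flows [0->3,1->2,2->3,3->4] -> levels [7 10 3 3 2]
Step 3: flows [0->3,1->2,2=3,3->4] -> levels [6 9 4 3 3]
Step 4: flows [0->3,1->2,2->3,3=4] -> levels [5 8 4 5 3]
Step 5: flows [0=3,1->2,3->2,3->4] -> levels [5 7 6 3 4]
Step 6: flows [0->3,1->2,2->3,4->3] -> levels [4 6 6 6 3]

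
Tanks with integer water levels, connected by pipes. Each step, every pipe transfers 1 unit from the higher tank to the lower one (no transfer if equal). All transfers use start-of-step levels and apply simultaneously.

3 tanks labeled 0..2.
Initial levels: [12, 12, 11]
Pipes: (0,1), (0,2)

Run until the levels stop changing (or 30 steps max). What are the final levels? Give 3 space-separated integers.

Step 1: flows [0=1,0->2] -> levels [11 12 12]
Step 2: flows [1->0,2->0] -> levels [13 11 11]
Step 3: flows [0->1,0->2] -> levels [11 12 12]
  -> period-2 cycle: step 3 state = step 1 state; never stabilizes
  -> state at step 30: (30-1) mod 2 = 1, same as step 2 -> [13 11 11]

Answer: 13 11 11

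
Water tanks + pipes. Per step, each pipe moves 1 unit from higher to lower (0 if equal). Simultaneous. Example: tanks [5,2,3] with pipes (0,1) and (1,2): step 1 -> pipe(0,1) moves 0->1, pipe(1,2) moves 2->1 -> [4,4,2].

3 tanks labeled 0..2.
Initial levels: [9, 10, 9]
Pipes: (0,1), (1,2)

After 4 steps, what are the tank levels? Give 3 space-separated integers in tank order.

Answer: 9 10 9

Derivation:
Step 1: flows [1->0,1->2] -> levels [10 8 10]
Step 2: flows [0->1,2->1] -> levels [9 10 9]
  -> period-2 cycle: step 2 state = step 0 state
  -> state at step 4: (4-0) mod 2 = 0, same as step 0 -> [9 10 9]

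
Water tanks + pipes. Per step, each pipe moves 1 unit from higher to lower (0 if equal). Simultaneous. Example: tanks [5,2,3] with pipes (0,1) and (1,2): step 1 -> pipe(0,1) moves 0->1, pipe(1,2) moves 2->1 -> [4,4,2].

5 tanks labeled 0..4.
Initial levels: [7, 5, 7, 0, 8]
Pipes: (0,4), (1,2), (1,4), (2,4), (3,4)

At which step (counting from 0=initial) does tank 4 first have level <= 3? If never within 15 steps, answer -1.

Answer: 6

Derivation:
Step 1: flows [4->0,2->1,4->1,4->2,4->3] -> levels [8 7 7 1 4]
Step 2: flows [0->4,1=2,1->4,2->4,4->3] -> levels [7 6 6 2 6]
Step 3: flows [0->4,1=2,1=4,2=4,4->3] -> levels [6 6 6 3 6]
Step 4: flows [0=4,1=2,1=4,2=4,4->3] -> levels [6 6 6 4 5]
Step 5: flows [0->4,1=2,1->4,2->4,4->3] -> levels [5 5 5 5 7]
Step 6: flows [4->0,1=2,4->1,4->2,4->3] -> levels [6 6 6 6 3]
Tank 4 first reaches <=3 at step 6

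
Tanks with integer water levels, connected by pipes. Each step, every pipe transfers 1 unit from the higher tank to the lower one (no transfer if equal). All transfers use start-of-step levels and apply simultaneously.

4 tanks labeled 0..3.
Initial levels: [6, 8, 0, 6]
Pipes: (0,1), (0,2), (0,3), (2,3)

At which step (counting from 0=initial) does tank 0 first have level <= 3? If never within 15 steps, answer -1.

Step 1: flows [1->0,0->2,0=3,3->2] -> levels [6 7 2 5]
Step 2: flows [1->0,0->2,0->3,3->2] -> levels [5 6 4 5]
Step 3: flows [1->0,0->2,0=3,3->2] -> levels [5 5 6 4]
Step 4: flows [0=1,2->0,0->3,2->3] -> levels [5 5 4 6]
Step 5: flows [0=1,0->2,3->0,3->2] -> levels [5 5 6 4]
  -> period-2 cycle (repeats step 3); tank 0 never drops to <=3
Tank 0 never reaches <=3 within 15 steps

Answer: -1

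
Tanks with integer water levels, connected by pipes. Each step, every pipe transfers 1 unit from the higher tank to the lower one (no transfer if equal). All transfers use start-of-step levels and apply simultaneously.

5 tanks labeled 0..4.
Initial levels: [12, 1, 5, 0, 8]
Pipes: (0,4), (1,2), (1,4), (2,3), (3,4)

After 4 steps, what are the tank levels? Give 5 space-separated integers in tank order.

Answer: 8 5 4 5 4

Derivation:
Step 1: flows [0->4,2->1,4->1,2->3,4->3] -> levels [11 3 3 2 7]
Step 2: flows [0->4,1=2,4->1,2->3,4->3] -> levels [10 4 2 4 6]
Step 3: flows [0->4,1->2,4->1,3->2,4->3] -> levels [9 4 4 4 5]
Step 4: flows [0->4,1=2,4->1,2=3,4->3] -> levels [8 5 4 5 4]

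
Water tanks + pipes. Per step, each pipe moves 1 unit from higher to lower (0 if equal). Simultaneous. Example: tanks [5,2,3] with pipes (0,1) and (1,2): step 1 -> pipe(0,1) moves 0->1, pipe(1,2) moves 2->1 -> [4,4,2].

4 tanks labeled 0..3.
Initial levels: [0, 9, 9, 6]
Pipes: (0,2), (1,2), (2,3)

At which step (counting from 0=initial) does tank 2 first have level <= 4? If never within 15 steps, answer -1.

Answer: 6

Derivation:
Step 1: flows [2->0,1=2,2->3] -> levels [1 9 7 7]
Step 2: flows [2->0,1->2,2=3] -> levels [2 8 7 7]
Step 3: flows [2->0,1->2,2=3] -> levels [3 7 7 7]
Step 4: flows [2->0,1=2,2=3] -> levels [4 7 6 7]
Step 5: flows [2->0,1->2,3->2] -> levels [5 6 7 6]
Step 6: flows [2->0,2->1,2->3] -> levels [6 7 4 7]
Tank 2 first reaches <=4 at step 6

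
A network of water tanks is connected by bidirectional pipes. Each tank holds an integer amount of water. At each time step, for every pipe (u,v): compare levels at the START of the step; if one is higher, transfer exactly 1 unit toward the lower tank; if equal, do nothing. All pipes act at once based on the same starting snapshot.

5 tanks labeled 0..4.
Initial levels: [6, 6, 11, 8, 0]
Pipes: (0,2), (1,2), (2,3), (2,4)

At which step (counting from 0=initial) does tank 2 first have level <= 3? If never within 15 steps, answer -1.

Answer: -1

Derivation:
Step 1: flows [2->0,2->1,2->3,2->4] -> levels [7 7 7 9 1]
Step 2: flows [0=2,1=2,3->2,2->4] -> levels [7 7 7 8 2]
Step 3: flows [0=2,1=2,3->2,2->4] -> levels [7 7 7 7 3]
Step 4: flows [0=2,1=2,2=3,2->4] -> levels [7 7 6 7 4]
Step 5: flows [0->2,1->2,3->2,2->4] -> levels [6 6 8 6 5]
Step 6: flows [2->0,2->1,2->3,2->4] -> levels [7 7 4 7 6]
Step 7: flows [0->2,1->2,3->2,4->2] -> levels [6 6 8 6 5]
  -> period-2 cycle (repeats step 5); tank 2 never drops to <=3
Tank 2 never reaches <=3 within 15 steps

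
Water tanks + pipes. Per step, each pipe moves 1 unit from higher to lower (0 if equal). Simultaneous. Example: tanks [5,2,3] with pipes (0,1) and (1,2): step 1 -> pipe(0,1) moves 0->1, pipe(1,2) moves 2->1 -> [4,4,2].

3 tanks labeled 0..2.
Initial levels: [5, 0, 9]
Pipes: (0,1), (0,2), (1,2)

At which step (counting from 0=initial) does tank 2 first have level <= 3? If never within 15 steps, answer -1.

Answer: -1

Derivation:
Step 1: flows [0->1,2->0,2->1] -> levels [5 2 7]
Step 2: flows [0->1,2->0,2->1] -> levels [5 4 5]
Step 3: flows [0->1,0=2,2->1] -> levels [4 6 4]
Step 4: flows [1->0,0=2,1->2] -> levels [5 4 5]
  -> period-2 cycle (repeats step 2); tank 2 never drops to <=3
Tank 2 never reaches <=3 within 15 steps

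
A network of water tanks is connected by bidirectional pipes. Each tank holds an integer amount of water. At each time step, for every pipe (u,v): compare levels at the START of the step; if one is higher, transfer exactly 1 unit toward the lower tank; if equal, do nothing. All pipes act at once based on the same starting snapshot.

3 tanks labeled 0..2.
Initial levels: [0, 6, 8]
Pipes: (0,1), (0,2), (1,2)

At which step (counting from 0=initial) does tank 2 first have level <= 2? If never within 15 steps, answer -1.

Step 1: flows [1->0,2->0,2->1] -> levels [2 6 6]
Step 2: flows [1->0,2->0,1=2] -> levels [4 5 5]
Step 3: flows [1->0,2->0,1=2] -> levels [6 4 4]
Step 4: flows [0->1,0->2,1=2] -> levels [4 5 5]
  -> period-2 cycle (repeats step 2); tank 2 never drops to <=2
Tank 2 never reaches <=2 within 15 steps

Answer: -1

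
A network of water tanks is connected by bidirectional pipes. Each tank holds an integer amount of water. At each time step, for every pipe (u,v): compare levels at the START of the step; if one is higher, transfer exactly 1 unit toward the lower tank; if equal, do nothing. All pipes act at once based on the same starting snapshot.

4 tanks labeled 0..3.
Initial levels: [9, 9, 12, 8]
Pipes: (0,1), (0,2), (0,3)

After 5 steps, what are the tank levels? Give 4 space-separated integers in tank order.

Step 1: flows [0=1,2->0,0->3] -> levels [9 9 11 9]
Step 2: flows [0=1,2->0,0=3] -> levels [10 9 10 9]
Step 3: flows [0->1,0=2,0->3] -> levels [8 10 10 10]
Step 4: flows [1->0,2->0,3->0] -> levels [11 9 9 9]
Step 5: flows [0->1,0->2,0->3] -> levels [8 10 10 10]

Answer: 8 10 10 10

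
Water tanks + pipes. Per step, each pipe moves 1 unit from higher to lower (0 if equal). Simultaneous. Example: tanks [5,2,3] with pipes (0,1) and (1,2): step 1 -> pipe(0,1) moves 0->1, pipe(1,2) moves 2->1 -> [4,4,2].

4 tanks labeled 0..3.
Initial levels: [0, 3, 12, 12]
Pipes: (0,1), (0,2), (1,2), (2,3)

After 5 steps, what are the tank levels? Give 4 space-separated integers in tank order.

Answer: 6 7 6 8

Derivation:
Step 1: flows [1->0,2->0,2->1,2=3] -> levels [2 3 10 12]
Step 2: flows [1->0,2->0,2->1,3->2] -> levels [4 3 9 11]
Step 3: flows [0->1,2->0,2->1,3->2] -> levels [4 5 8 10]
Step 4: flows [1->0,2->0,2->1,3->2] -> levels [6 5 7 9]
Step 5: flows [0->1,2->0,2->1,3->2] -> levels [6 7 6 8]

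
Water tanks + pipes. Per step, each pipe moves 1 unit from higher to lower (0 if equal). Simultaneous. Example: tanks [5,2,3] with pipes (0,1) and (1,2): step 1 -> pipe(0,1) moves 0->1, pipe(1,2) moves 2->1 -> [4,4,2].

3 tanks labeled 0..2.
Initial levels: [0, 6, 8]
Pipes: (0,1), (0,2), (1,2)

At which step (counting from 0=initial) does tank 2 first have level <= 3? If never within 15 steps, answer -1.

Answer: -1

Derivation:
Step 1: flows [1->0,2->0,2->1] -> levels [2 6 6]
Step 2: flows [1->0,2->0,1=2] -> levels [4 5 5]
Step 3: flows [1->0,2->0,1=2] -> levels [6 4 4]
Step 4: flows [0->1,0->2,1=2] -> levels [4 5 5]
  -> period-2 cycle (repeats step 2); tank 2 never drops to <=3
Tank 2 never reaches <=3 within 15 steps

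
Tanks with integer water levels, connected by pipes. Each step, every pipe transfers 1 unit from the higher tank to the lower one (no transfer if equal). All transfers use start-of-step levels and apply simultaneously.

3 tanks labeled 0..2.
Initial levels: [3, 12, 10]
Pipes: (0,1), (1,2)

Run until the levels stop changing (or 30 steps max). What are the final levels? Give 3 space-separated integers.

Answer: 8 9 8

Derivation:
Step 1: flows [1->0,1->2] -> levels [4 10 11]
Step 2: flows [1->0,2->1] -> levels [5 10 10]
Step 3: flows [1->0,1=2] -> levels [6 9 10]
Step 4: flows [1->0,2->1] -> levels [7 9 9]
Step 5: flows [1->0,1=2] -> levels [8 8 9]
Step 6: flows [0=1,2->1] -> levels [8 9 8]
Step 7: flows [1->0,1->2] -> levels [9 7 9]
Step 8: flows [0->1,2->1] -> levels [8 9 8]
  -> period-2 cycle: step 8 state = step 6 state; never stabilizes
  -> state at step 30: (30-6) mod 2 = 0, same as step 6 -> [8 9 8]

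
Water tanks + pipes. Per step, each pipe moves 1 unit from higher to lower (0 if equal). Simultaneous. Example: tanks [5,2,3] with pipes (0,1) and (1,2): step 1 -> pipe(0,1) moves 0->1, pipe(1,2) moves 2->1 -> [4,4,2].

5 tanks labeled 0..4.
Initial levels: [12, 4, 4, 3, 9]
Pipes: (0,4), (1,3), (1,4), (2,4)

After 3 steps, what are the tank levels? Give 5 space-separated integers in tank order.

Answer: 9 5 7 5 6

Derivation:
Step 1: flows [0->4,1->3,4->1,4->2] -> levels [11 4 5 4 8]
Step 2: flows [0->4,1=3,4->1,4->2] -> levels [10 5 6 4 7]
Step 3: flows [0->4,1->3,4->1,4->2] -> levels [9 5 7 5 6]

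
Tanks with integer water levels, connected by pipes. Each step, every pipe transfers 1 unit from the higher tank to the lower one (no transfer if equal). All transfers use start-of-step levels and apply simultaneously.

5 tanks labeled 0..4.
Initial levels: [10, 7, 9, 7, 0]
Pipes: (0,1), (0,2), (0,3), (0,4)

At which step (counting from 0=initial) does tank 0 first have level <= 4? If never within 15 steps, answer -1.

Step 1: flows [0->1,0->2,0->3,0->4] -> levels [6 8 10 8 1]
Step 2: flows [1->0,2->0,3->0,0->4] -> levels [8 7 9 7 2]
Step 3: flows [0->1,2->0,0->3,0->4] -> levels [6 8 8 8 3]
Step 4: flows [1->0,2->0,3->0,0->4] -> levels [8 7 7 7 4]
Step 5: flows [0->1,0->2,0->3,0->4] -> levels [4 8 8 8 5]
Tank 0 first reaches <=4 at step 5

Answer: 5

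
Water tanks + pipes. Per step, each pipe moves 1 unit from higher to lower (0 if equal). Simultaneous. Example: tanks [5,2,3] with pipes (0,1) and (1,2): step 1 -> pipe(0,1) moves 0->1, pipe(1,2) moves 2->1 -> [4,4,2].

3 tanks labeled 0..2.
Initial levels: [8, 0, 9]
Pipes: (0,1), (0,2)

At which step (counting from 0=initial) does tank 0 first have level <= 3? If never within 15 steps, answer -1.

Step 1: flows [0->1,2->0] -> levels [8 1 8]
Step 2: flows [0->1,0=2] -> levels [7 2 8]
Step 3: flows [0->1,2->0] -> levels [7 3 7]
Step 4: flows [0->1,0=2] -> levels [6 4 7]
Step 5: flows [0->1,2->0] -> levels [6 5 6]
Step 6: flows [0->1,0=2] -> levels [5 6 6]
Step 7: flows [1->0,2->0] -> levels [7 5 5]
Step 8: flows [0->1,0->2] -> levels [5 6 6]
  -> period-2 cycle (repeats step 6); tank 0 never drops to <=3
Tank 0 never reaches <=3 within 15 steps

Answer: -1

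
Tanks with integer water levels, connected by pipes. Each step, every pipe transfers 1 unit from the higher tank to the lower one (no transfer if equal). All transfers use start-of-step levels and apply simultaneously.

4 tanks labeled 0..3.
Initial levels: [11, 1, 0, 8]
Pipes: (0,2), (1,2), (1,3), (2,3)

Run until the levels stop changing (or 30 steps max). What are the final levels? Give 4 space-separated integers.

Answer: 5 4 5 6

Derivation:
Step 1: flows [0->2,1->2,3->1,3->2] -> levels [10 1 3 6]
Step 2: flows [0->2,2->1,3->1,3->2] -> levels [9 3 4 4]
Step 3: flows [0->2,2->1,3->1,2=3] -> levels [8 5 4 3]
Step 4: flows [0->2,1->2,1->3,2->3] -> levels [7 3 5 5]
Step 5: flows [0->2,2->1,3->1,2=3] -> levels [6 5 5 4]
Step 6: flows [0->2,1=2,1->3,2->3] -> levels [5 4 5 6]
Step 7: flows [0=2,2->1,3->1,3->2] -> levels [5 6 5 4]
Step 8: flows [0=2,1->2,1->3,2->3] -> levels [5 4 5 6]
  -> period-2 cycle: step 8 state = step 6 state; never stabilizes
  -> state at step 30: (30-6) mod 2 = 0, same as step 6 -> [5 4 5 6]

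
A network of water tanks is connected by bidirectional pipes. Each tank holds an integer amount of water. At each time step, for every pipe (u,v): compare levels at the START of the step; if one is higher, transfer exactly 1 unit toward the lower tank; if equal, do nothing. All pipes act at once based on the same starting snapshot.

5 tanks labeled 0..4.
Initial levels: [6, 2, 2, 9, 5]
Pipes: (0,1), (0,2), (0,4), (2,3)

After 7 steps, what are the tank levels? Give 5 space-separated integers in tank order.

Step 1: flows [0->1,0->2,0->4,3->2] -> levels [3 3 4 8 6]
Step 2: flows [0=1,2->0,4->0,3->2] -> levels [5 3 4 7 5]
Step 3: flows [0->1,0->2,0=4,3->2] -> levels [3 4 6 6 5]
Step 4: flows [1->0,2->0,4->0,2=3] -> levels [6 3 5 6 4]
Step 5: flows [0->1,0->2,0->4,3->2] -> levels [3 4 7 5 5]
Step 6: flows [1->0,2->0,4->0,2->3] -> levels [6 3 5 6 4]
  -> period-2 cycle: step 6 state = step 4 state
  -> state at step 7: (7-4) mod 2 = 1, same as step 5 -> [3 4 7 5 5]

Answer: 3 4 7 5 5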